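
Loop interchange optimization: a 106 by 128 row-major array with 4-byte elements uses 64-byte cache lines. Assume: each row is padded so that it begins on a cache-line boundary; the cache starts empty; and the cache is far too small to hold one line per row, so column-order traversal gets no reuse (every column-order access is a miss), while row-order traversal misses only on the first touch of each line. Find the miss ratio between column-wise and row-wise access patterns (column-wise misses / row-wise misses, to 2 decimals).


Each row occupies 128 * 4 = 512 bytes and starts on a line boundary, so it spans ceil(512 / 64) = 8 cache lines.
Row-major traversal misses (one per line touched): 106 * ceil(128 * 4 / 64) = 848
Column-major traversal misses (no reuse, every access misses): 106 * 128 = 13568
Ratio = 13568 / 848 = 16.0

16.0


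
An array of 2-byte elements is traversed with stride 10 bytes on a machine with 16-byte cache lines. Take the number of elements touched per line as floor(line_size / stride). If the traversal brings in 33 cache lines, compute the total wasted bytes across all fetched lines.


Elements per line = floor(16 / 10) = 1
Bytes used per line = 1 * 2 = 2
Wasted per line = 16 - 2 = 14
Total wasted = 14 * 33 = 462

462


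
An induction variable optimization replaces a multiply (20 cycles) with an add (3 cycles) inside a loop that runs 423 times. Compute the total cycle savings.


Per-iteration saving = 20 - 3 = 17
Total saved = 423 * 17 = 7191

7191


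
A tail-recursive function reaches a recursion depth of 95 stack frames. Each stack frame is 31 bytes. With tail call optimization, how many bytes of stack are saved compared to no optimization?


Without TCO: 95 * 31 = 2945 bytes
With TCO: reuse 1 frame = 31 bytes
Savings = 2945 - 31 = 2914

2914


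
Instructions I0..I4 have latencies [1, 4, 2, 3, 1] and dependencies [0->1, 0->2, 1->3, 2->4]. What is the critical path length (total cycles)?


Compute longest path through dependency graph: dist(Ik) = max over predecessors of dist + latency(Ik).
dist(I0) = latency 1 = 1
dist(I1) = dist(I0) + 4 = 1 + 4 = 5
dist(I2) = dist(I0) + 2 = 1 + 2 = 3
dist(I3) = dist(I1) + 3 = 5 + 3 = 8
dist(I4) = dist(I2) + 1 = 3 + 1 = 4
Critical path = max dist = 8

8


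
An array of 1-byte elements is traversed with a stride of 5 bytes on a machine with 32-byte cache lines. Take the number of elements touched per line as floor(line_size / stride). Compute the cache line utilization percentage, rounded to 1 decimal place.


Elements per cache line = floor(32 / 5) = 6
Bytes used = 6 * 1 = 6
Utilization = 6 / 32 * 100 = 18.8%

18.8


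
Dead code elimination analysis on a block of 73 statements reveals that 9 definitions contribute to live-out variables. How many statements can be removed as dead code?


Dead code = total statements - live definitions
= 73 - 9 = 64

64


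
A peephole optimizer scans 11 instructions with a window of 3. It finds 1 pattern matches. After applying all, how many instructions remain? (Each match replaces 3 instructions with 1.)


Each match removes 2 instructions.
Total removed = 1 * 2 = 2
Remaining = 11 - 2 = 9

9


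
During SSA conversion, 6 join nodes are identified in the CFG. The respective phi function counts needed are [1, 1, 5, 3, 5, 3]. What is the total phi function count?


Total phi functions = sum of phi functions at each join node
= 1 + 1 + 5 + 3 + 5 + 3 = 18

18


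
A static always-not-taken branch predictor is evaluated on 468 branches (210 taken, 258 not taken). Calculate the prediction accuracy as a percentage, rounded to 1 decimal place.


Predictor: always-not-taken
Correct predictions = 258
Accuracy = 258 / 468 * 100 = 55.1%

55.1


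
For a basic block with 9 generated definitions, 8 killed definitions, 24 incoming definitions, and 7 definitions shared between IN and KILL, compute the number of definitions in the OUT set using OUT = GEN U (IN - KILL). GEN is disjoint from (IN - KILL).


IN - KILL: 24 - 7 = 17 surviving definitions
OUT = GEN + surviving = 9 + 17 = 26

26


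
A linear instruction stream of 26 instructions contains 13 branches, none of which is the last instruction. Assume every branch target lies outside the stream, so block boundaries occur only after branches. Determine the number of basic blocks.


With no in-sequence branch targets, the leaders are the first instruction plus the instruction after each branch.
Number of basic blocks = branches + 1
= 13 + 1 = 14

14


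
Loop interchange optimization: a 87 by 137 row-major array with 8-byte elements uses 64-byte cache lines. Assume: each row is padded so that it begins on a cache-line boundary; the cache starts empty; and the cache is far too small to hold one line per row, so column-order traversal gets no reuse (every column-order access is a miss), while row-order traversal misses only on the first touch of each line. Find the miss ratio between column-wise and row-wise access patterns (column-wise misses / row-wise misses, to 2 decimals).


Each row occupies 137 * 8 = 1096 bytes and starts on a line boundary, so it spans ceil(1096 / 64) = 18 cache lines.
Row-major traversal misses (one per line touched): 87 * ceil(137 * 8 / 64) = 1566
Column-major traversal misses (no reuse, every access misses): 87 * 137 = 11919
Ratio = 11919 / 1566 = 7.61

7.61


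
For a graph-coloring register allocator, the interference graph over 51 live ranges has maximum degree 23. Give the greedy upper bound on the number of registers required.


Greedy coloring never needs more than (max_degree + 1) colors: when coloring a vertex, at most max_degree neighbors are already colored.
Upper bound = 23 + 1 = 24

24


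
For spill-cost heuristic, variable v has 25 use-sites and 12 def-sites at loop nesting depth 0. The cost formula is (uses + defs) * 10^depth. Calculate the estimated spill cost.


uses + defs = 25 + 12 = 37
10^0 = 1
Spill cost = 37 * 1 = 37

37


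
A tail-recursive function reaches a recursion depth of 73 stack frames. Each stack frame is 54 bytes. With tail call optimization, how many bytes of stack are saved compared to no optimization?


Without TCO: 73 * 54 = 3942 bytes
With TCO: reuse 1 frame = 54 bytes
Savings = 3942 - 54 = 3888

3888


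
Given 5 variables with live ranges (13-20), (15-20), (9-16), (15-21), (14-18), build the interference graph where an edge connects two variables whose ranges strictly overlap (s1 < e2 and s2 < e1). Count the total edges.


Check all pairs for overlapping intervals.
Two intervals (s1,e1) and (s2,e2) overlap if s1 < e2 and s2 < e1.
v0 (13-20) vs v1..v4: overlaps v1, v2, v3, v4 -> 4
v1 (15-20) vs v2..v4: overlaps v2, v3, v4 -> 3
v2 (9-16) vs v3..v4: overlaps v3, v4 -> 2
v3 (15-21) vs v4: overlaps v4 -> 1
Total overlapping pairs = 4 + 3 + 2 + 1 = 10

10


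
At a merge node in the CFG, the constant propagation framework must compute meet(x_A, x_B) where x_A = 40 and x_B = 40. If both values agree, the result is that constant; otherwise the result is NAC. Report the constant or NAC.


Meet operation: if both paths give the same constant, result is that constant; if they differ, result is NAC (not-a-constant).
Path A: 40, Path B: 40 -> equal
Result: constant -> 40

40


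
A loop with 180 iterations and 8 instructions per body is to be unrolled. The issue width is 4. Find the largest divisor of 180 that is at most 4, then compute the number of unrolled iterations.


Largest divisor of 180 <= 4 is 4
New iterations = 180 / 4 = 45

45


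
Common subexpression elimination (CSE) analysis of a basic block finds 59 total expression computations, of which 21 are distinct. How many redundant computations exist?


CSE count = total expressions - unique expressions
= 59 - 21 = 38

38


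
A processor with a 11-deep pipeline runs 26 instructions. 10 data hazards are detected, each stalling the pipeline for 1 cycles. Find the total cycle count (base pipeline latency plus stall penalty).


Base cycles = 11 + 26 - 1 = 36
Total stalls = 10 * 1 = 10
Total = 36 + 10 = 46

46


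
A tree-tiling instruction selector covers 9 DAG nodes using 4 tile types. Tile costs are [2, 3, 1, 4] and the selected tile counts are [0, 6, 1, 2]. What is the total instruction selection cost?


Total cost = sum(count_i * cost_i)
= 0*2 + 6*3 + 1*1 + 2*4
= 27

27


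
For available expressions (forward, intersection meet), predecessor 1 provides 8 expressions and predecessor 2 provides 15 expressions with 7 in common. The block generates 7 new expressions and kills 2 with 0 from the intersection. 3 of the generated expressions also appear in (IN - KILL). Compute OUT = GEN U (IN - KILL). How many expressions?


IN = intersection of predecessors = 7
IN - KILL = 7 - 0 = 7
|OUT| = |GEN| + |IN - KILL| - |GEN ∩ (IN - KILL)| = 7 + 7 - 3 = 11

11


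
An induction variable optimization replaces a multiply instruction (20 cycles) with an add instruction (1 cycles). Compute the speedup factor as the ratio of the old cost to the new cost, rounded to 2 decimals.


Ratio = mult_cost / add_cost = 20 / 1 = 20.0

20.0


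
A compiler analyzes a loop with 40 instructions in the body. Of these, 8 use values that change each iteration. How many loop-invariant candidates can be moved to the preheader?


Invariant candidates = total - loop-dependent
= 40 - 8 = 32

32


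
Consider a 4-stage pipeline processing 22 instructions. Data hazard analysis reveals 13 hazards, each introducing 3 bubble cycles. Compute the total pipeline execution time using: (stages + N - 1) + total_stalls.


Base cycles = 4 + 22 - 1 = 25
Total stalls = 13 * 3 = 39
Total = 25 + 39 = 64

64


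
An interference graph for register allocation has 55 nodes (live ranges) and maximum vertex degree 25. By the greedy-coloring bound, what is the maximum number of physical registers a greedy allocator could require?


Greedy coloring never needs more than (max_degree + 1) colors: when coloring a vertex, at most max_degree neighbors are already colored.
Upper bound = 25 + 1 = 26

26


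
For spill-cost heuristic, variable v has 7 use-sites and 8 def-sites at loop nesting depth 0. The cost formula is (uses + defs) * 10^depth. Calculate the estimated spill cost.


uses + defs = 7 + 8 = 15
10^0 = 1
Spill cost = 15 * 1 = 15

15


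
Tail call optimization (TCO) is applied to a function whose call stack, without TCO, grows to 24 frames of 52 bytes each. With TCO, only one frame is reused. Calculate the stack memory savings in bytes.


Without TCO: 24 * 52 = 1248 bytes
With TCO: reuse 1 frame = 52 bytes
Savings = 1248 - 52 = 1196

1196


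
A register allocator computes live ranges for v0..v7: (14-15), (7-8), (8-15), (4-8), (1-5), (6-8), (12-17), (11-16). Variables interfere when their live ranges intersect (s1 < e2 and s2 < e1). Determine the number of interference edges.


Check all pairs for overlapping intervals.
Two intervals (s1,e1) and (s2,e2) overlap if s1 < e2 and s2 < e1.
v0 (14-15) vs v1..v7: overlaps v2, v6, v7 -> 3
v1 (7-8) vs v2..v7: overlaps v3, v5 -> 2
v2 (8-15) vs v3..v7: overlaps v6, v7 -> 2
v3 (4-8) vs v4..v7: overlaps v4, v5 -> 2
v4 (1-5) vs v5..v7: overlaps none -> 0
v5 (6-8) vs v6..v7: overlaps none -> 0
v6 (12-17) vs v7: overlaps v7 -> 1
Total overlapping pairs = 3 + 2 + 2 + 2 + 0 + 0 + 1 = 10

10


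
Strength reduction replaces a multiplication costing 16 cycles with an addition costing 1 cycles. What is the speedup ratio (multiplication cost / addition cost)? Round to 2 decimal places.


Ratio = mult_cost / add_cost = 16 / 1 = 16.0

16.0


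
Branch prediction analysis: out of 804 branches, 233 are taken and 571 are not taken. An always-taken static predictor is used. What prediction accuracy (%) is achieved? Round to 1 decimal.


Predictor: always-taken
Correct predictions = 233
Accuracy = 233 / 804 * 100 = 29.0%

29.0


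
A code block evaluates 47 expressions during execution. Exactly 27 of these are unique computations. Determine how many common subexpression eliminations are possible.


CSE count = total expressions - unique expressions
= 47 - 27 = 20

20


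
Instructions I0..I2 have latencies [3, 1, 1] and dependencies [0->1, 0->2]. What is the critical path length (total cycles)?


Compute longest path through dependency graph: dist(Ik) = max over predecessors of dist + latency(Ik).
dist(I0) = latency 3 = 3
dist(I1) = dist(I0) + 1 = 3 + 1 = 4
dist(I2) = dist(I0) + 1 = 3 + 1 = 4
Critical path = max dist = 4

4


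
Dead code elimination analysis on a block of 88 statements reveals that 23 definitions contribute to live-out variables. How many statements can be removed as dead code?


Dead code = total statements - live definitions
= 88 - 23 = 65

65


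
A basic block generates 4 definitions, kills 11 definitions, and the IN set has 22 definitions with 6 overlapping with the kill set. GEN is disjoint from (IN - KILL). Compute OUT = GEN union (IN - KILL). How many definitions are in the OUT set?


IN - KILL: 22 - 6 = 16 surviving definitions
OUT = GEN + surviving = 4 + 16 = 20

20


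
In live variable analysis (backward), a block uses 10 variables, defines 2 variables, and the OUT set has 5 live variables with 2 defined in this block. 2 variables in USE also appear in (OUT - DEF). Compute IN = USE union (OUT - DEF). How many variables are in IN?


OUT - DEF: 5 - 2 = 3
|IN| = |USE| + |OUT - DEF| - |USE ∩ (OUT - DEF)| = 10 + 3 - 2 = 11

11


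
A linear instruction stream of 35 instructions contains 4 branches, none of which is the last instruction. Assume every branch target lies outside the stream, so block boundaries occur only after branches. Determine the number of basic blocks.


With no in-sequence branch targets, the leaders are the first instruction plus the instruction after each branch.
Number of basic blocks = branches + 1
= 4 + 1 = 5

5


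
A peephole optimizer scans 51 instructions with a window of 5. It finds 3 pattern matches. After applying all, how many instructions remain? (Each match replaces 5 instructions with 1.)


Each match removes 4 instructions.
Total removed = 3 * 4 = 12
Remaining = 51 - 12 = 39

39


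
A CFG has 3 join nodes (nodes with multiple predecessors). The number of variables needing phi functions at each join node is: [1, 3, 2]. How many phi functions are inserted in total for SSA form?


Total phi functions = sum of phi functions at each join node
= 1 + 3 + 2 = 6

6


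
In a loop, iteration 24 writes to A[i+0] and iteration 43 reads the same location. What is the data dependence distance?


Distance = read iteration - write iteration
= 43 - 24 = 19

19


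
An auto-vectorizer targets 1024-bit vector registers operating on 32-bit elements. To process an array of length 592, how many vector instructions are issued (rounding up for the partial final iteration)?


Width = 1024 / 32 = 32 elements per vector op
Iterations = ceil(592 / 32) = 19

19


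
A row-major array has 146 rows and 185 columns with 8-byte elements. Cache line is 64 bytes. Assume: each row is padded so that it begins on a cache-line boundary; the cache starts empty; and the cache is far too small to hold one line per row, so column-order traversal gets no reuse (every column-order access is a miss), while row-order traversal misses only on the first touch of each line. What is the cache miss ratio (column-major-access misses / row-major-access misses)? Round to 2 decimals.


Each row occupies 185 * 8 = 1480 bytes and starts on a line boundary, so it spans ceil(1480 / 64) = 24 cache lines.
Row-major traversal misses (one per line touched): 146 * ceil(185 * 8 / 64) = 3504
Column-major traversal misses (no reuse, every access misses): 146 * 185 = 27010
Ratio = 27010 / 3504 = 7.71

7.71


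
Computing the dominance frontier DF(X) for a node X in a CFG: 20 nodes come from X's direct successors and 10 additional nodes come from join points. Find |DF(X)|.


DF(X) = direct successor contributions + join point contributions
= 20 + 10 = 30

30


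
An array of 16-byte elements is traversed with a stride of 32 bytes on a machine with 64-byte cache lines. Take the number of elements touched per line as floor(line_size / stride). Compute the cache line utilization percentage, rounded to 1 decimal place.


Elements per cache line = floor(64 / 32) = 2
Bytes used = 2 * 16 = 32
Utilization = 32 / 64 * 100 = 50.0%

50.0


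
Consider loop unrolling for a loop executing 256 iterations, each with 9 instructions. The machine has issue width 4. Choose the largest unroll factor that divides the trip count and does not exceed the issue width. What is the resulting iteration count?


Largest divisor of 256 <= 4 is 4
New iterations = 256 / 4 = 64

64


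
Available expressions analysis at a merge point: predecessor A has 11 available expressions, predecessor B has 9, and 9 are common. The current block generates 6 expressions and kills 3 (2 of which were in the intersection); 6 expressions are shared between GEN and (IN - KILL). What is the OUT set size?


IN = intersection of predecessors = 9
IN - KILL = 9 - 2 = 7
|OUT| = |GEN| + |IN - KILL| - |GEN ∩ (IN - KILL)| = 6 + 7 - 6 = 7

7


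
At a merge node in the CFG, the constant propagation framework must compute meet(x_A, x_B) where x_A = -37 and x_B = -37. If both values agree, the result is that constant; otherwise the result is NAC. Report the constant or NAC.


Meet operation: if both paths give the same constant, result is that constant; if they differ, result is NAC (not-a-constant).
Path A: -37, Path B: -37 -> equal
Result: constant -> -37

-37


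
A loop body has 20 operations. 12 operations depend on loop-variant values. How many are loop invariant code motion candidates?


Invariant candidates = total - loop-dependent
= 20 - 12 = 8

8


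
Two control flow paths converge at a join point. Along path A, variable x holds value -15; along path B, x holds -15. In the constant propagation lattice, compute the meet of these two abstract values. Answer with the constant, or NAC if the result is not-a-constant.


Meet operation: if both paths give the same constant, result is that constant; if they differ, result is NAC (not-a-constant).
Path A: -15, Path B: -15 -> equal
Result: constant -> -15

-15


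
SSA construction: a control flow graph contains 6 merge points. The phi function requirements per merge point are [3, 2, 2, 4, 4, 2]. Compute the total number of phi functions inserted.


Total phi functions = sum of phi functions at each join node
= 3 + 2 + 2 + 4 + 4 + 2 = 17

17


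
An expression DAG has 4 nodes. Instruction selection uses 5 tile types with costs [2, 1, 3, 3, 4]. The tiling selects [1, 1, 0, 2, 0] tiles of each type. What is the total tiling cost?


Total cost = sum(count_i * cost_i)
= 1*2 + 1*1 + 0*3 + 2*3 + 0*4
= 9

9


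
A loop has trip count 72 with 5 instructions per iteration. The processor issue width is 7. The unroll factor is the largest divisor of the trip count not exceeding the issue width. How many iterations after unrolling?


Largest divisor of 72 <= 7 is 6
New iterations = 72 / 6 = 12

12


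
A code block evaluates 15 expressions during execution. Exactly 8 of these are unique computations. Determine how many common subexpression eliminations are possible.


CSE count = total expressions - unique expressions
= 15 - 8 = 7

7


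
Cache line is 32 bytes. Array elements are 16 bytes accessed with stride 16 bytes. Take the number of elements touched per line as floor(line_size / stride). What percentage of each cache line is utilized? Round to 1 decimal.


Elements per cache line = floor(32 / 16) = 2
Bytes used = 2 * 16 = 32
Utilization = 32 / 32 * 100 = 100.0%

100.0


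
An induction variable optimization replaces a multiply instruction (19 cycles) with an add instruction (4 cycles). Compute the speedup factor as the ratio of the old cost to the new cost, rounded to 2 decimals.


Ratio = mult_cost / add_cost = 19 / 4 = 4.75

4.75


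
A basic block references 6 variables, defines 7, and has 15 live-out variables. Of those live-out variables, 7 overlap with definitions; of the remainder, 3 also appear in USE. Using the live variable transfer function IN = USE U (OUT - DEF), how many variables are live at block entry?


OUT - DEF: 15 - 7 = 8
|IN| = |USE| + |OUT - DEF| - |USE ∩ (OUT - DEF)| = 6 + 8 - 3 = 11

11


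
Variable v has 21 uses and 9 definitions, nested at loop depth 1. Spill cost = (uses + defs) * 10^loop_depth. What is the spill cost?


uses + defs = 21 + 9 = 30
10^1 = 10
Spill cost = 30 * 10 = 300

300


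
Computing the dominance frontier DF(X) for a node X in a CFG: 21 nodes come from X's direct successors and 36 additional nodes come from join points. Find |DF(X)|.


DF(X) = direct successor contributions + join point contributions
= 21 + 36 = 57

57


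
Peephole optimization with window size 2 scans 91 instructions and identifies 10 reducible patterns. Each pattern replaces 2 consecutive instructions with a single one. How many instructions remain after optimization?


Each match removes 1 instructions.
Total removed = 10 * 1 = 10
Remaining = 91 - 10 = 81

81


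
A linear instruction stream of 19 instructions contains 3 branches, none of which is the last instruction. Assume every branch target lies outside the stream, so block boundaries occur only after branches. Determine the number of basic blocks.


With no in-sequence branch targets, the leaders are the first instruction plus the instruction after each branch.
Number of basic blocks = branches + 1
= 3 + 1 = 4

4


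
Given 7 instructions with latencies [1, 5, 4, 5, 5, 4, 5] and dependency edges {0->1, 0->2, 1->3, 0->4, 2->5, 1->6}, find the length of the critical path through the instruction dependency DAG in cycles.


Compute longest path through dependency graph: dist(Ik) = max over predecessors of dist + latency(Ik).
dist(I0) = latency 1 = 1
dist(I1) = dist(I0) + 5 = 1 + 5 = 6
dist(I2) = dist(I0) + 4 = 1 + 4 = 5
dist(I3) = dist(I1) + 5 = 6 + 5 = 11
dist(I4) = dist(I0) + 5 = 1 + 5 = 6
dist(I5) = dist(I2) + 4 = 5 + 4 = 9
dist(I6) = dist(I1) + 5 = 6 + 5 = 11
Critical path = max dist = 11

11


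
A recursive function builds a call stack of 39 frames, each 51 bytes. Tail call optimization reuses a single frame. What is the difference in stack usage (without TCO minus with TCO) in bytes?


Without TCO: 39 * 51 = 1989 bytes
With TCO: reuse 1 frame = 51 bytes
Savings = 1989 - 51 = 1938

1938


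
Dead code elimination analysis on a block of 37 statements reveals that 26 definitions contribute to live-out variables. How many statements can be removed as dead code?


Dead code = total statements - live definitions
= 37 - 26 = 11

11


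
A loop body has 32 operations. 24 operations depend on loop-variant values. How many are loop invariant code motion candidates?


Invariant candidates = total - loop-dependent
= 32 - 24 = 8

8


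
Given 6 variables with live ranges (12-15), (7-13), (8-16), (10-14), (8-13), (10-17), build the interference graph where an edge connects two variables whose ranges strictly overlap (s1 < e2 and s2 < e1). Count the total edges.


Check all pairs for overlapping intervals.
Two intervals (s1,e1) and (s2,e2) overlap if s1 < e2 and s2 < e1.
v0 (12-15) vs v1..v5: overlaps v1, v2, v3, v4, v5 -> 5
v1 (7-13) vs v2..v5: overlaps v2, v3, v4, v5 -> 4
v2 (8-16) vs v3..v5: overlaps v3, v4, v5 -> 3
v3 (10-14) vs v4..v5: overlaps v4, v5 -> 2
v4 (8-13) vs v5: overlaps v5 -> 1
Total overlapping pairs = 5 + 4 + 3 + 2 + 1 = 15

15


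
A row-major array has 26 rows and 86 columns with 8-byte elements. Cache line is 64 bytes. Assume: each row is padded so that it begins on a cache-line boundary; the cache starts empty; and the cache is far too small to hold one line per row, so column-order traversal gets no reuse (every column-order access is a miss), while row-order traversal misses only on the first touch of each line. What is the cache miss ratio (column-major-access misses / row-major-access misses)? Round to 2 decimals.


Each row occupies 86 * 8 = 688 bytes and starts on a line boundary, so it spans ceil(688 / 64) = 11 cache lines.
Row-major traversal misses (one per line touched): 26 * ceil(86 * 8 / 64) = 286
Column-major traversal misses (no reuse, every access misses): 26 * 86 = 2236
Ratio = 2236 / 286 = 7.82

7.82


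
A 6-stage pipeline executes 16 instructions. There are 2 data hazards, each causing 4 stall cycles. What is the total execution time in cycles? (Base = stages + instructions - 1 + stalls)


Base cycles = 6 + 16 - 1 = 21
Total stalls = 2 * 4 = 8
Total = 21 + 8 = 29

29


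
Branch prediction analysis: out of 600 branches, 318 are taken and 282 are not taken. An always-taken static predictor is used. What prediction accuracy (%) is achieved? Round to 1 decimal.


Predictor: always-taken
Correct predictions = 318
Accuracy = 318 / 600 * 100 = 53.0%

53.0


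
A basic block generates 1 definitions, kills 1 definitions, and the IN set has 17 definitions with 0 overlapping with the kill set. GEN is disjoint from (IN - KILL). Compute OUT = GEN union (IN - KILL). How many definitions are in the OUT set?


IN - KILL: 17 - 0 = 17 surviving definitions
OUT = GEN + surviving = 1 + 17 = 18

18


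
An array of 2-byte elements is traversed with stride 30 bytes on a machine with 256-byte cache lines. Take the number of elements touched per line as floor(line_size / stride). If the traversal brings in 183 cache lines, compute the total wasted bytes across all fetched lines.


Elements per line = floor(256 / 30) = 8
Bytes used per line = 8 * 2 = 16
Wasted per line = 256 - 16 = 240
Total wasted = 240 * 183 = 43920

43920


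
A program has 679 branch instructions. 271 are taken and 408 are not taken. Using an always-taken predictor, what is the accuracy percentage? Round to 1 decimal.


Predictor: always-taken
Correct predictions = 271
Accuracy = 271 / 679 * 100 = 39.9%

39.9


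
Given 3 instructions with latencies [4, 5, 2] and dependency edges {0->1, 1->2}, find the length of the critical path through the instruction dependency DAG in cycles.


Compute longest path through dependency graph: dist(Ik) = max over predecessors of dist + latency(Ik).
dist(I0) = latency 4 = 4
dist(I1) = dist(I0) + 5 = 4 + 5 = 9
dist(I2) = dist(I1) + 2 = 9 + 2 = 11
Critical path = max dist = 11

11


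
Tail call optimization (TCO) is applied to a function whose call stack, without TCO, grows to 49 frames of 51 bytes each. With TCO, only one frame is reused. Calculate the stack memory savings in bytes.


Without TCO: 49 * 51 = 2499 bytes
With TCO: reuse 1 frame = 51 bytes
Savings = 2499 - 51 = 2448

2448


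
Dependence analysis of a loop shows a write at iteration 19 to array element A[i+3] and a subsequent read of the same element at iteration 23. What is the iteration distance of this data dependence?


Distance = read iteration - write iteration
= 23 - 19 = 4

4


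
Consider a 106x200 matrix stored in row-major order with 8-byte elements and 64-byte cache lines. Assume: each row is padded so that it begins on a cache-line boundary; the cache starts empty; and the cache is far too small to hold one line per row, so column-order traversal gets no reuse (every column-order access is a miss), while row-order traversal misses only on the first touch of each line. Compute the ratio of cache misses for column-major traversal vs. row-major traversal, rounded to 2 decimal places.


Each row occupies 200 * 8 = 1600 bytes and starts on a line boundary, so it spans ceil(1600 / 64) = 25 cache lines.
Row-major traversal misses (one per line touched): 106 * ceil(200 * 8 / 64) = 2650
Column-major traversal misses (no reuse, every access misses): 106 * 200 = 21200
Ratio = 21200 / 2650 = 8.0

8.0


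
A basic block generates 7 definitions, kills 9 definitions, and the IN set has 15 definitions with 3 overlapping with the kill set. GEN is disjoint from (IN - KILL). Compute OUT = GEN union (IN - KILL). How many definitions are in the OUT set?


IN - KILL: 15 - 3 = 12 surviving definitions
OUT = GEN + surviving = 7 + 12 = 19

19


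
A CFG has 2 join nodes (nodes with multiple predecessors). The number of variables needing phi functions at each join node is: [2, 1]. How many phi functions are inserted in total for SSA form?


Total phi functions = sum of phi functions at each join node
= 2 + 1 = 3

3


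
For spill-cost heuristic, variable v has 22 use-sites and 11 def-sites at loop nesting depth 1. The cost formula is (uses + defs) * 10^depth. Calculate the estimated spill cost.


uses + defs = 22 + 11 = 33
10^1 = 10
Spill cost = 33 * 10 = 330

330


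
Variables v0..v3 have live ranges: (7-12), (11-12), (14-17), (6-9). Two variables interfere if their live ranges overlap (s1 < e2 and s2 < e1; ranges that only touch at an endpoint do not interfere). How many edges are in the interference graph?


Check all pairs for overlapping intervals.
Two intervals (s1,e1) and (s2,e2) overlap if s1 < e2 and s2 < e1.
v0 (7-12) vs v1..v3: overlaps v1, v3 -> 2
v1 (11-12) vs v2..v3: overlaps none -> 0
v2 (14-17) vs v3: overlaps none -> 0
Total overlapping pairs = 2 + 0 + 0 = 2

2


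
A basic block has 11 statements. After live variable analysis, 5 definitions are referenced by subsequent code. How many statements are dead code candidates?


Dead code = total statements - live definitions
= 11 - 5 = 6

6


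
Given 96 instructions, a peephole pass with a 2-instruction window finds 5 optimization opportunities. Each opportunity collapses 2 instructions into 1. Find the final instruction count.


Each match removes 1 instructions.
Total removed = 5 * 1 = 5
Remaining = 96 - 5 = 91

91


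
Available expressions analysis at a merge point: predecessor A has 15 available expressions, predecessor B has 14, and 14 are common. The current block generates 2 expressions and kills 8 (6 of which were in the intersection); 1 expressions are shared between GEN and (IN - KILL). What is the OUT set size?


IN = intersection of predecessors = 14
IN - KILL = 14 - 6 = 8
|OUT| = |GEN| + |IN - KILL| - |GEN ∩ (IN - KILL)| = 2 + 8 - 1 = 9

9


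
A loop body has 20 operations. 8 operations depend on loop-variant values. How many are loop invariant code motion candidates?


Invariant candidates = total - loop-dependent
= 20 - 8 = 12

12


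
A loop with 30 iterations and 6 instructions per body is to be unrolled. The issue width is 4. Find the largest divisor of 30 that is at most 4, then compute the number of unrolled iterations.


Largest divisor of 30 <= 4 is 3
New iterations = 30 / 3 = 10

10


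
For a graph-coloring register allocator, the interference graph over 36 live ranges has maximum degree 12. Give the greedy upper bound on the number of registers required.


Greedy coloring never needs more than (max_degree + 1) colors: when coloring a vertex, at most max_degree neighbors are already colored.
Upper bound = 12 + 1 = 13

13


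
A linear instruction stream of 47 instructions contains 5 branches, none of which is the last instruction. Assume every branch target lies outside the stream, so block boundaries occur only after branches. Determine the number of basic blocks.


With no in-sequence branch targets, the leaders are the first instruction plus the instruction after each branch.
Number of basic blocks = branches + 1
= 5 + 1 = 6

6


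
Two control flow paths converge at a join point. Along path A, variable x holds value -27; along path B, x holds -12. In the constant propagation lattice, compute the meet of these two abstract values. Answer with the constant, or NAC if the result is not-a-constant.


Meet operation: if both paths give the same constant, result is that constant; if they differ, result is NAC (not-a-constant).
Path A: -27, Path B: -12 -> differ
Result: not-a-constant -> NAC

NAC


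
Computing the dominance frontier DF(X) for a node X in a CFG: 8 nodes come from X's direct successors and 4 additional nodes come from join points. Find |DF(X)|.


DF(X) = direct successor contributions + join point contributions
= 8 + 4 = 12

12


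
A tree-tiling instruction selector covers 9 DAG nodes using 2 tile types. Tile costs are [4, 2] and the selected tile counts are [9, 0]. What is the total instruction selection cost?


Total cost = sum(count_i * cost_i)
= 9*4 + 0*2
= 36

36


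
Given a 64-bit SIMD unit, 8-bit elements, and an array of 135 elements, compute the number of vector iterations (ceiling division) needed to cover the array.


Width = 64 / 8 = 8 elements per vector op
Iterations = ceil(135 / 8) = 17

17


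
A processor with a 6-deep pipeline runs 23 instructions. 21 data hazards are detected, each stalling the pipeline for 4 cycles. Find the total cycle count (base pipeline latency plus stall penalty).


Base cycles = 6 + 23 - 1 = 28
Total stalls = 21 * 4 = 84
Total = 28 + 84 = 112

112


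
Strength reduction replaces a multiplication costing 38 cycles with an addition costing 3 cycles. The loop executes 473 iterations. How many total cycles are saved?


Per-iteration saving = 38 - 3 = 35
Total saved = 473 * 35 = 16555

16555


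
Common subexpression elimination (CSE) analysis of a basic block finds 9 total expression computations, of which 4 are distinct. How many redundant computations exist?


CSE count = total expressions - unique expressions
= 9 - 4 = 5

5


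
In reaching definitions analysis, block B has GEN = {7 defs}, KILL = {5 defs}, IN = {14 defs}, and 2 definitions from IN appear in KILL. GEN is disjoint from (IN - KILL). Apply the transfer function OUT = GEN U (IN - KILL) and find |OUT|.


IN - KILL: 14 - 2 = 12 surviving definitions
OUT = GEN + surviving = 7 + 12 = 19

19


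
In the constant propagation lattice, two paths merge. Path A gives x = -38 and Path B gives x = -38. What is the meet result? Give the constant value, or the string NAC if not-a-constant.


Meet operation: if both paths give the same constant, result is that constant; if they differ, result is NAC (not-a-constant).
Path A: -38, Path B: -38 -> equal
Result: constant -> -38

-38


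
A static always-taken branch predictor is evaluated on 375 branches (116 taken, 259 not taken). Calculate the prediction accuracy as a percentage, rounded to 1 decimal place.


Predictor: always-taken
Correct predictions = 116
Accuracy = 116 / 375 * 100 = 30.9%

30.9


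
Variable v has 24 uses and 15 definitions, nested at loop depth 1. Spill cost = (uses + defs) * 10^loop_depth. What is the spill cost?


uses + defs = 24 + 15 = 39
10^1 = 10
Spill cost = 39 * 10 = 390

390


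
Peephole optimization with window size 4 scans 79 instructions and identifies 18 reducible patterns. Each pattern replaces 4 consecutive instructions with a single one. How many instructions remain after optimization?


Each match removes 3 instructions.
Total removed = 18 * 3 = 54
Remaining = 79 - 54 = 25

25


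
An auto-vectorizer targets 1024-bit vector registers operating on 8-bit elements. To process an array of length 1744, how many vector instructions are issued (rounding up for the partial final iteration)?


Width = 1024 / 8 = 128 elements per vector op
Iterations = ceil(1744 / 128) = 14

14


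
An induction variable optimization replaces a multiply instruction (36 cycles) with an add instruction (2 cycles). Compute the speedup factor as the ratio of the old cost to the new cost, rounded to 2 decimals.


Ratio = mult_cost / add_cost = 36 / 2 = 18.0

18.0


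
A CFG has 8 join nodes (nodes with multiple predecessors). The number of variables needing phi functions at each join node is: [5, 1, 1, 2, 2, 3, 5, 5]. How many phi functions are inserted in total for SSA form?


Total phi functions = sum of phi functions at each join node
= 5 + 1 + 1 + 2 + 2 + 3 + 5 + 5 = 24

24


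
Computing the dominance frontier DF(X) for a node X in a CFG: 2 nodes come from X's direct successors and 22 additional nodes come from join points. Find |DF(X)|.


DF(X) = direct successor contributions + join point contributions
= 2 + 22 = 24

24


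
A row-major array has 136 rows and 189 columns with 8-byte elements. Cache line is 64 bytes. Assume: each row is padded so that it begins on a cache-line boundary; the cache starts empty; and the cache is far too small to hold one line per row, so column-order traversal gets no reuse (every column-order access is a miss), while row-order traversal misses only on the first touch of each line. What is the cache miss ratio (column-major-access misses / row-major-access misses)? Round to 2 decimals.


Each row occupies 189 * 8 = 1512 bytes and starts on a line boundary, so it spans ceil(1512 / 64) = 24 cache lines.
Row-major traversal misses (one per line touched): 136 * ceil(189 * 8 / 64) = 3264
Column-major traversal misses (no reuse, every access misses): 136 * 189 = 25704
Ratio = 25704 / 3264 = 7.88

7.88


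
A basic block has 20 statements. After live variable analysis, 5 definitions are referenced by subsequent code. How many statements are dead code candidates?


Dead code = total statements - live definitions
= 20 - 5 = 15

15


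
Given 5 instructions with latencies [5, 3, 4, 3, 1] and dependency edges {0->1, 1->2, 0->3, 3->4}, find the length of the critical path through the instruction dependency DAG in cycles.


Compute longest path through dependency graph: dist(Ik) = max over predecessors of dist + latency(Ik).
dist(I0) = latency 5 = 5
dist(I1) = dist(I0) + 3 = 5 + 3 = 8
dist(I2) = dist(I1) + 4 = 8 + 4 = 12
dist(I3) = dist(I0) + 3 = 5 + 3 = 8
dist(I4) = dist(I3) + 1 = 8 + 1 = 9
Critical path = max dist = 12

12


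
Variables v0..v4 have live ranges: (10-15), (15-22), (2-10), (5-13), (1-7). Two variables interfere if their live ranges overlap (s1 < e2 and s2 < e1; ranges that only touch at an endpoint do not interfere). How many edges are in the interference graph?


Check all pairs for overlapping intervals.
Two intervals (s1,e1) and (s2,e2) overlap if s1 < e2 and s2 < e1.
v0 (10-15) vs v1..v4: overlaps v3 -> 1
v1 (15-22) vs v2..v4: overlaps none -> 0
v2 (2-10) vs v3..v4: overlaps v3, v4 -> 2
v3 (5-13) vs v4: overlaps v4 -> 1
Total overlapping pairs = 1 + 0 + 2 + 1 = 4

4


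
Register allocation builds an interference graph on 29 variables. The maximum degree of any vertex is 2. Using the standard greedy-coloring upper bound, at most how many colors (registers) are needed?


Greedy coloring never needs more than (max_degree + 1) colors: when coloring a vertex, at most max_degree neighbors are already colored.
Upper bound = 2 + 1 = 3

3


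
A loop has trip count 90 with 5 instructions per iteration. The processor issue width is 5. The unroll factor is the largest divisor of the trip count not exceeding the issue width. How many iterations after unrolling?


Largest divisor of 90 <= 5 is 5
New iterations = 90 / 5 = 18

18


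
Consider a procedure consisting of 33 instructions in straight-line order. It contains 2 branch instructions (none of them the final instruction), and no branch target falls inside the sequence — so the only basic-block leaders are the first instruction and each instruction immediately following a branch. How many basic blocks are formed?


With no in-sequence branch targets, the leaders are the first instruction plus the instruction after each branch.
Number of basic blocks = branches + 1
= 2 + 1 = 3

3


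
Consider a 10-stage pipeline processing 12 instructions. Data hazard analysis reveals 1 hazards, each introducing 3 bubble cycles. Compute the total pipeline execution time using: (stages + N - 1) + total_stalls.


Base cycles = 10 + 12 - 1 = 21
Total stalls = 1 * 3 = 3
Total = 21 + 3 = 24

24


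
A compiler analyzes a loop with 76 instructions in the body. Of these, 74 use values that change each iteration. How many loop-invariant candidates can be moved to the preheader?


Invariant candidates = total - loop-dependent
= 76 - 74 = 2

2
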